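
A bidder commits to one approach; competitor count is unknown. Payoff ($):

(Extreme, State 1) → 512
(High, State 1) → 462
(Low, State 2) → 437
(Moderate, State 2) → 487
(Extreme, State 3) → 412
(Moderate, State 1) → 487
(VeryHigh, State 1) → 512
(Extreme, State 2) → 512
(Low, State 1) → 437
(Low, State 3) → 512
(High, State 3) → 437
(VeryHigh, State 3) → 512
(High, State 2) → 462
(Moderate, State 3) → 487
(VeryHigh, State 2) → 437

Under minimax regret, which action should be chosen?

Moderate

Column bests: State 1=512, State 2=512, State 3=512.
Low regrets: 75, 75, 0 → max 75
Moderate regrets: 25, 25, 25 → max 25
High regrets: 50, 50, 75 → max 75
VeryHigh regrets: 0, 75, 0 → max 75
Extreme regrets: 0, 0, 100 → max 100
Smallest max regret = 25 → Moderate.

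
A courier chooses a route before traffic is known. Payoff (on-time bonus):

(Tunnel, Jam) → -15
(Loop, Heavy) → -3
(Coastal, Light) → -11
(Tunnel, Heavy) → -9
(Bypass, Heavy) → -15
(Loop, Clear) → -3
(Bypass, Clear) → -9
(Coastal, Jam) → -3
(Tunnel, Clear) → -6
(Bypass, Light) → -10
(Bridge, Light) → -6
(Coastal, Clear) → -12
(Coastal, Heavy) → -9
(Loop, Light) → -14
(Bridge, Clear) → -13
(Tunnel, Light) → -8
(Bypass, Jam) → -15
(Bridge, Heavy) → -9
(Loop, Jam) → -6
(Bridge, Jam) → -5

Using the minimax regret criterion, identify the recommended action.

Column bests: Clear=-3, Light=-6, Heavy=-3, Jam=-3.
Coastal regrets: 9, 5, 6, 0 → max 9
Bridge regrets: 10, 0, 6, 2 → max 10
Tunnel regrets: 3, 2, 6, 12 → max 12
Bypass regrets: 6, 4, 12, 12 → max 12
Loop regrets: 0, 8, 0, 3 → max 8
Smallest max regret = 8 → Loop.

Loop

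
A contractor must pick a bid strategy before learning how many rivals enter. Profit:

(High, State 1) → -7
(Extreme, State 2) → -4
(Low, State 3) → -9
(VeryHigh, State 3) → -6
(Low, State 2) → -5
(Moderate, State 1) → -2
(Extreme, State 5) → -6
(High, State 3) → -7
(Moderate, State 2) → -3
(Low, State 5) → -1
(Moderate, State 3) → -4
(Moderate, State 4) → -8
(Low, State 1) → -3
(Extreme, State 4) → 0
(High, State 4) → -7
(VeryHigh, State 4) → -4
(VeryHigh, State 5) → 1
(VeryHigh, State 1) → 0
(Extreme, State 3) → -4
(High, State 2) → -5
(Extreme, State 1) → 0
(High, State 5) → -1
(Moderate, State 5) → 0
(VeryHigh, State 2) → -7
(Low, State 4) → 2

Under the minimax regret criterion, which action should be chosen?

Low

Column bests: State 1=0, State 2=-3, State 3=-4, State 4=2, State 5=1.
Low regrets: 3, 2, 5, 0, 2 → max 5
Moderate regrets: 2, 0, 0, 10, 1 → max 10
High regrets: 7, 2, 3, 9, 2 → max 9
VeryHigh regrets: 0, 4, 2, 6, 0 → max 6
Extreme regrets: 0, 1, 0, 2, 7 → max 7
Smallest max regret = 5 → Low.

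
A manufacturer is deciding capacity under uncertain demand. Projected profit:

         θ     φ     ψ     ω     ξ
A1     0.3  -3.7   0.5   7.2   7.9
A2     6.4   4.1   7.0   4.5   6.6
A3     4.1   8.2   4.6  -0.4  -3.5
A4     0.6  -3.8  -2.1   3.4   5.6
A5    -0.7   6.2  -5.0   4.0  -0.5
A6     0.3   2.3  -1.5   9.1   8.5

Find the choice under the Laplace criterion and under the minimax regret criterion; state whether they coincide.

laplace → A2; minimax regret → A2 (agree)

Row averages: A1=2.44, A2=5.72, A3=2.6, A4=0.74, A5=0.8, A6=3.74
Highest average = 5.72 → A2.
Column bests: θ=6.4, φ=8.2, ψ=7.0, ω=9.1, ξ=8.5.
A1 regrets: 6.1, 11.9, 6.5, 1.9, 0.6 → max 11.9
A2 regrets: 0.0, 4.1, 0.0, 4.6, 1.9 → max 4.6
A3 regrets: 2.3, 0.0, 2.4, 9.5, 12.0 → max 12.0
A4 regrets: 5.8, 12.0, 9.1, 5.7, 2.9 → max 12.0
A5 regrets: 7.1, 2.0, 12.0, 5.1, 9.0 → max 12.0
A6 regrets: 6.1, 5.9, 8.5, 0.0, 0.0 → max 8.5
Smallest max regret = 4.6 → A2.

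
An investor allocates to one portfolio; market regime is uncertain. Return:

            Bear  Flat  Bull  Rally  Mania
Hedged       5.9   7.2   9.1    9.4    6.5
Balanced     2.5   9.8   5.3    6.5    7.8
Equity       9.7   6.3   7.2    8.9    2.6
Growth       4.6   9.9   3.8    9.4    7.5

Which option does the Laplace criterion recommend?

Hedged

Row averages: Hedged=7.62, Balanced=6.38, Equity=6.94, Growth=7.04
Highest average = 7.62 → Hedged.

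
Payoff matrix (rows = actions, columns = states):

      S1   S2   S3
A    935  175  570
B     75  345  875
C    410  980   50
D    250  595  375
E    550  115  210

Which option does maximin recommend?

Row minima: A=175, B=75, C=50, D=250, E=115
Best worst-case = 250 → D.

D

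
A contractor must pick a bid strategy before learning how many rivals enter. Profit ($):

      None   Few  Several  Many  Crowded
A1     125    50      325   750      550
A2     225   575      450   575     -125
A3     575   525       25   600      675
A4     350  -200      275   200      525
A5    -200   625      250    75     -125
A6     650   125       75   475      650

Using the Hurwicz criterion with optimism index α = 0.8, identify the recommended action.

A1

A1: 0.8·750 + 0.2·50 = 610
A2: 0.8·575 + 0.2·(-125) = 435
A3: 0.8·675 + 0.2·25 = 545
A4: 0.8·525 + 0.2·(-200) = 380
A5: 0.8·625 + 0.2·(-200) = 460
A6: 0.8·650 + 0.2·75 = 535
Highest Hurwicz score = 610 → A1.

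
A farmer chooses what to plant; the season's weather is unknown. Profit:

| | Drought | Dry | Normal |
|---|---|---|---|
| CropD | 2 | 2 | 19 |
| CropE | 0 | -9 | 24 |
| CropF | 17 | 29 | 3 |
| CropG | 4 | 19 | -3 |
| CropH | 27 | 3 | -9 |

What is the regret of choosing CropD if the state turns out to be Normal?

5

Best payoff under Normal is 24.
Regret = 24 − 19 = 5.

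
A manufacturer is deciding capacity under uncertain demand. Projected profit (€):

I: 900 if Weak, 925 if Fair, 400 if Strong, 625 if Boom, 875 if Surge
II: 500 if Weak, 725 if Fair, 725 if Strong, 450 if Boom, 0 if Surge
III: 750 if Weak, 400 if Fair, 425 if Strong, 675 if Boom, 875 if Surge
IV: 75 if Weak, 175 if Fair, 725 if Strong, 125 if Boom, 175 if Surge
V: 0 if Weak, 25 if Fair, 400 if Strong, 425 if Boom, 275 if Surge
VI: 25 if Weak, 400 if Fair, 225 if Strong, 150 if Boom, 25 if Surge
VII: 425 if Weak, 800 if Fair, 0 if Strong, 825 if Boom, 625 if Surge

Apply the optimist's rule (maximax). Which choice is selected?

Row maxima: I=925, II=725, III=875, IV=725, V=425, VI=400, VII=825
Best best-case = 925 → I.

I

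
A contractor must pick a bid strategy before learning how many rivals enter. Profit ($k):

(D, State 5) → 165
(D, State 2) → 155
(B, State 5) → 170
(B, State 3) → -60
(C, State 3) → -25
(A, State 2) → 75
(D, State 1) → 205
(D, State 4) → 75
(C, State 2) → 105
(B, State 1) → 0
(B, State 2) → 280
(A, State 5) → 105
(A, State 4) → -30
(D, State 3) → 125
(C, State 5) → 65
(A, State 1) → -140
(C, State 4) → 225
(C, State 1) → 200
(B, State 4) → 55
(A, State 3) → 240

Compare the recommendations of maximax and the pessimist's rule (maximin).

Row maxima: A=240, B=280, C=225, D=205
Best best-case = 280 → B.
Row minima: A=-140, B=-60, C=-25, D=75
Best worst-case = 75 → D.

maximax → B; maximin → D (disagree)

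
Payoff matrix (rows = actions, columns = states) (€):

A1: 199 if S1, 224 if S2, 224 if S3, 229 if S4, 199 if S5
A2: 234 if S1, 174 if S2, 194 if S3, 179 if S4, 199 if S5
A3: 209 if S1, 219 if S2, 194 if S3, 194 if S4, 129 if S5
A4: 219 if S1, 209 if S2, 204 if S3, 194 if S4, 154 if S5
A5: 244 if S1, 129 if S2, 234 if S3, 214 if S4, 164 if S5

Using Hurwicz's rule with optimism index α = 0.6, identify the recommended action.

A1: 0.6·229 + 0.4·199 = 217
A2: 0.6·234 + 0.4·174 = 210
A3: 0.6·219 + 0.4·129 = 183
A4: 0.6·219 + 0.4·154 = 193
A5: 0.6·244 + 0.4·129 = 198
Highest Hurwicz score = 217 → A1.

A1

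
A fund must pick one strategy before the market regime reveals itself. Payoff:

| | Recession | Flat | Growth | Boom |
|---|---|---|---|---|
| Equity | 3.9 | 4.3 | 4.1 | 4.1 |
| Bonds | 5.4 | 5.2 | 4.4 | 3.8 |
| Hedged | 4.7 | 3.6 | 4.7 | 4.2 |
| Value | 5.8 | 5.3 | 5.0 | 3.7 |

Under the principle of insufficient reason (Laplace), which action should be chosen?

Row averages: Equity=4.1, Bonds=4.7, Hedged=4.3, Value=4.95
Highest average = 4.95 → Value.

Value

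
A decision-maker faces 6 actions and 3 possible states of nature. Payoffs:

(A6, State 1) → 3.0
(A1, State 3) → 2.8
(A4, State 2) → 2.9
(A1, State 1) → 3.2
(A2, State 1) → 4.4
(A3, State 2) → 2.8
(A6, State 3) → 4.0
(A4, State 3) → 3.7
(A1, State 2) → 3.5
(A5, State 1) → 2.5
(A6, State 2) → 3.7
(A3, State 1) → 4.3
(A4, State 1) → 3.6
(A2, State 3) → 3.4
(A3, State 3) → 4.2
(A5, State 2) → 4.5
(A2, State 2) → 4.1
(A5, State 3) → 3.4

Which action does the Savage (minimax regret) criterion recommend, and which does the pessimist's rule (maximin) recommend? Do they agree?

minimax regret → A2; maximin → A2 (agree)

Column bests: State 1=4.4, State 2=4.5, State 3=4.2.
A1 regrets: 1.2, 1.0, 1.4 → max 1.4
A2 regrets: 0.0, 0.4, 0.8 → max 0.8
A3 regrets: 0.1, 1.7, 0.0 → max 1.7
A4 regrets: 0.8, 1.6, 0.5 → max 1.6
A5 regrets: 1.9, 0.0, 0.8 → max 1.9
A6 regrets: 1.4, 0.8, 0.2 → max 1.4
Smallest max regret = 0.8 → A2.
Row minima: A1=2.8, A2=3.4, A3=2.8, A4=2.9, A5=2.5, A6=3.0
Best worst-case = 3.4 → A2.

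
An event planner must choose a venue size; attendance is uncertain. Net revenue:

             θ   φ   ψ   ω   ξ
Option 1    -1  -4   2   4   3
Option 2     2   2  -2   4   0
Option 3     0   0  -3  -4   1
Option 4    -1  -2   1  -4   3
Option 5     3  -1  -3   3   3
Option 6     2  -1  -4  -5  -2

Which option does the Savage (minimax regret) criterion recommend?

Option 2

Column bests: θ=3, φ=2, ψ=2, ω=4, ξ=3.
Option 1 regrets: 4, 6, 0, 0, 0 → max 6
Option 2 regrets: 1, 0, 4, 0, 3 → max 4
Option 3 regrets: 3, 2, 5, 8, 2 → max 8
Option 4 regrets: 4, 4, 1, 8, 0 → max 8
Option 5 regrets: 0, 3, 5, 1, 0 → max 5
Option 6 regrets: 1, 3, 6, 9, 5 → max 9
Smallest max regret = 4 → Option 2.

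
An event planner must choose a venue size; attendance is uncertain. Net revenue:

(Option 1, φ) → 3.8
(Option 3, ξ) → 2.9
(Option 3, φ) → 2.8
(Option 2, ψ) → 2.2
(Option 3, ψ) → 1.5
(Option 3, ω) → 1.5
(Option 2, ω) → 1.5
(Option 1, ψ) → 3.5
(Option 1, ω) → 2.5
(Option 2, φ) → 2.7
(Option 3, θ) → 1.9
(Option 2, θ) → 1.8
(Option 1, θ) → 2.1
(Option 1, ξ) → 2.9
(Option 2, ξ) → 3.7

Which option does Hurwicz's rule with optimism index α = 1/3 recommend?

Option 1

Option 1: 1/3·3.8 + 2/3·2.1 = 8/3
Option 2: 1/3·3.7 + 2/3·1.5 = 67/30
Option 3: 1/3·2.9 + 2/3·1.5 = 59/30
Highest Hurwicz score = 8/3 → Option 1.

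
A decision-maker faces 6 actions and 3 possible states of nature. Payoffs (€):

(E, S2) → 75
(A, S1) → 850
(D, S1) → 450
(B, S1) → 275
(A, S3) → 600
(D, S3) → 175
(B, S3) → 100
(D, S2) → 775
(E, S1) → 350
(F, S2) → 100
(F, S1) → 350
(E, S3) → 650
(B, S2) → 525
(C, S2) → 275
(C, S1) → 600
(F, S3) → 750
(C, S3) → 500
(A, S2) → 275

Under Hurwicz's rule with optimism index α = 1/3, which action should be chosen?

A

A: 1/3·850 + 2/3·275 = 1400/3
B: 1/3·525 + 2/3·100 = 725/3
C: 1/3·600 + 2/3·275 = 1150/3
D: 1/3·775 + 2/3·175 = 375
E: 1/3·650 + 2/3·75 = 800/3
F: 1/3·750 + 2/3·100 = 950/3
Highest Hurwicz score = 1400/3 → A.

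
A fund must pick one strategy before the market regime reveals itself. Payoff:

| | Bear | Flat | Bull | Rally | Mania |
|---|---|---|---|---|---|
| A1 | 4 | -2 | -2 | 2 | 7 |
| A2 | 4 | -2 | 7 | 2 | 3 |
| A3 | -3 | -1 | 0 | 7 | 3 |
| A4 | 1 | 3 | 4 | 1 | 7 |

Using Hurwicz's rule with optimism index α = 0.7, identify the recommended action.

A1: 0.7·7 + 0.3·(-2) = 4.3
A2: 0.7·7 + 0.3·(-2) = 4.3
A3: 0.7·7 + 0.3·(-3) = 4
A4: 0.7·7 + 0.3·1 = 5.2
Highest Hurwicz score = 5.2 → A4.

A4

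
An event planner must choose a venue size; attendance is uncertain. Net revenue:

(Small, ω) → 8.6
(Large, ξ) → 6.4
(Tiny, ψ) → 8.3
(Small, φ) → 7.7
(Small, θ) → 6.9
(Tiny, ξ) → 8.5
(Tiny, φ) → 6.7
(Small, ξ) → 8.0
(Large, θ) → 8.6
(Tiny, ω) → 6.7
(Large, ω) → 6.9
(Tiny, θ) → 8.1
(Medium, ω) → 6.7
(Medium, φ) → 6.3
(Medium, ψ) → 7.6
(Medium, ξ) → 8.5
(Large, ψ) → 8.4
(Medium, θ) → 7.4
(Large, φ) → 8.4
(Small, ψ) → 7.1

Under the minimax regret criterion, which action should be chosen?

Small

Column bests: θ=8.6, φ=8.4, ψ=8.4, ω=8.6, ξ=8.5.
Tiny regrets: 0.5, 1.7, 0.1, 1.9, 0.0 → max 1.9
Small regrets: 1.7, 0.7, 1.3, 0.0, 0.5 → max 1.7
Medium regrets: 1.2, 2.1, 0.8, 1.9, 0.0 → max 2.1
Large regrets: 0.0, 0.0, 0.0, 1.7, 2.1 → max 2.1
Smallest max regret = 1.7 → Small.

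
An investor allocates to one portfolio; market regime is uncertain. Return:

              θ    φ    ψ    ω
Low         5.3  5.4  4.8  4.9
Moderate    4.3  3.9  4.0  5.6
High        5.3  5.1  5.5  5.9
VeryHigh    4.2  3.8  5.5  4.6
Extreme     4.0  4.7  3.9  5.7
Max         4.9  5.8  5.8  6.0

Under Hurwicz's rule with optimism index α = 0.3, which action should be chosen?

High

Low: 0.3·5.4 + 0.7·4.8 = 4.98
Moderate: 0.3·5.6 + 0.7·3.9 = 4.41
High: 0.3·5.9 + 0.7·5.1 = 5.34
VeryHigh: 0.3·5.5 + 0.7·3.8 = 4.31
Extreme: 0.3·5.7 + 0.7·3.9 = 4.44
Max: 0.3·6.0 + 0.7·4.9 = 5.23
Highest Hurwicz score = 5.34 → High.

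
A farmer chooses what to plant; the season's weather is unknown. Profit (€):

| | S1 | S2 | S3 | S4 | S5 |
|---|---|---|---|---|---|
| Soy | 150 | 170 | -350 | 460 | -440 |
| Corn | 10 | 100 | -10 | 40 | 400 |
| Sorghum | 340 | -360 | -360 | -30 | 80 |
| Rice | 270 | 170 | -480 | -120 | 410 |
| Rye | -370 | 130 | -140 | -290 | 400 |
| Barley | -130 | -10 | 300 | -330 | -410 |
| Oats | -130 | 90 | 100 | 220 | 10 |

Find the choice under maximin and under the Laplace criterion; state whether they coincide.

Row minima: Soy=-440, Corn=-10, Sorghum=-360, Rice=-480, Rye=-370, Barley=-410, Oats=-130
Best worst-case = -10 → Corn.
Row averages: Soy=-2, Corn=108, Sorghum=-66, Rice=50, Rye=-54, Barley=-116, Oats=58
Highest average = 108 → Corn.

maximin → Corn; laplace → Corn (agree)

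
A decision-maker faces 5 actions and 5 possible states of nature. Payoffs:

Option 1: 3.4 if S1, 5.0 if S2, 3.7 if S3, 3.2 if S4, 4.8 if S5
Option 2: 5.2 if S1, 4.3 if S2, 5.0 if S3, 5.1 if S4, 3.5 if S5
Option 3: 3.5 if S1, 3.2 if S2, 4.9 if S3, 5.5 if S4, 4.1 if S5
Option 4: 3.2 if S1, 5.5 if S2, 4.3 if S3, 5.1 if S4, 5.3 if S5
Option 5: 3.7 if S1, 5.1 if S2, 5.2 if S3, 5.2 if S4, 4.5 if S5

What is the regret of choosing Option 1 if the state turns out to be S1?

Best payoff under S1 is 5.2.
Regret = 5.2 − 3.4 = 1.8.

1.8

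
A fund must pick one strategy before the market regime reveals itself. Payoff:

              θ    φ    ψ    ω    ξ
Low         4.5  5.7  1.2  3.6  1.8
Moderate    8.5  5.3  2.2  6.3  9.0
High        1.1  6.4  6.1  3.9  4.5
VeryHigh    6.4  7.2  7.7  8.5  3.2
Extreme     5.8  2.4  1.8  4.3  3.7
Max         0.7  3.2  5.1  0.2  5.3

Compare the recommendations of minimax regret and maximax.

minimax regret → Moderate; maximax → Moderate (agree)

Column bests: θ=8.5, φ=7.2, ψ=7.7, ω=8.5, ξ=9.0.
Low regrets: 4.0, 1.5, 6.5, 4.9, 7.2 → max 7.2
Moderate regrets: 0.0, 1.9, 5.5, 2.2, 0.0 → max 5.5
High regrets: 7.4, 0.8, 1.6, 4.6, 4.5 → max 7.4
VeryHigh regrets: 2.1, 0.0, 0.0, 0.0, 5.8 → max 5.8
Extreme regrets: 2.7, 4.8, 5.9, 4.2, 5.3 → max 5.9
Max regrets: 7.8, 4.0, 2.6, 8.3, 3.7 → max 8.3
Smallest max regret = 5.5 → Moderate.
Row maxima: Low=5.7, Moderate=9.0, High=6.4, VeryHigh=8.5, Extreme=5.8, Max=5.3
Best best-case = 9.0 → Moderate.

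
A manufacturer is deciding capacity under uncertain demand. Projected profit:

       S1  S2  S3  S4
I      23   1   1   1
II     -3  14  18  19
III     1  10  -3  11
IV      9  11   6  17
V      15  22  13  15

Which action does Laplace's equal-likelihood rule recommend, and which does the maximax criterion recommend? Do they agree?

Row averages: I=6.5, II=12, III=4.75, IV=10.75, V=16.25
Highest average = 16.25 → V.
Row maxima: I=23, II=19, III=11, IV=17, V=22
Best best-case = 23 → I.

laplace → V; maximax → I (disagree)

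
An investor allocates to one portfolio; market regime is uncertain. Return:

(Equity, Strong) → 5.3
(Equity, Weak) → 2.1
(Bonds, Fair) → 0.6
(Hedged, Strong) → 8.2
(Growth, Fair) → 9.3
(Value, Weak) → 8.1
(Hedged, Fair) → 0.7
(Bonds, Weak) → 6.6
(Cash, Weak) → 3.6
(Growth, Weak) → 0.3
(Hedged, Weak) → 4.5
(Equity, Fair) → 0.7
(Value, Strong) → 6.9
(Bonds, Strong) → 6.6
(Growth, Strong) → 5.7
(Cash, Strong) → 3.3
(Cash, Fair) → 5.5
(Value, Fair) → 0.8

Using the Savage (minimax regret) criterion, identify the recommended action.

Cash

Column bests: Weak=8.1, Fair=9.3, Strong=8.2.
Value regrets: 0.0, 8.5, 1.3 → max 8.5
Growth regrets: 7.8, 0.0, 2.5 → max 7.8
Cash regrets: 4.5, 3.8, 4.9 → max 4.9
Equity regrets: 6.0, 8.6, 2.9 → max 8.6
Hedged regrets: 3.6, 8.6, 0.0 → max 8.6
Bonds regrets: 1.5, 8.7, 1.6 → max 8.7
Smallest max regret = 4.9 → Cash.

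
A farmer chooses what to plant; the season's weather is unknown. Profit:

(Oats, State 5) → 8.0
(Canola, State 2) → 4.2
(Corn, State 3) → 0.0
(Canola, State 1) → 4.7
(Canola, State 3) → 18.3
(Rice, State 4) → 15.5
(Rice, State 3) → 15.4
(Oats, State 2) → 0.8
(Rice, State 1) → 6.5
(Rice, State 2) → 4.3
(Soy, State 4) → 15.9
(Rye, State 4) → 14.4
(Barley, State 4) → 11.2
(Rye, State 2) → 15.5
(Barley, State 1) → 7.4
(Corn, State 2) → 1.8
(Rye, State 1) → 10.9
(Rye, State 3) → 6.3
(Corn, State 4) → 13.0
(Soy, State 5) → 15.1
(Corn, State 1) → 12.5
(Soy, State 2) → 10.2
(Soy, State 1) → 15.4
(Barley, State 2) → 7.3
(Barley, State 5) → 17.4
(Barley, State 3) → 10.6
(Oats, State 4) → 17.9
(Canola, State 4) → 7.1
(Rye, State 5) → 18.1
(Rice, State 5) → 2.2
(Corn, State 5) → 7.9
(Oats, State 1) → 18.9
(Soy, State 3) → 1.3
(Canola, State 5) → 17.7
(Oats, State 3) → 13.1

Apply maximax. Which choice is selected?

Row maxima: Corn=13.0, Rye=18.1, Canola=18.3, Soy=15.9, Oats=18.9, Barley=17.4, Rice=15.5
Best best-case = 18.9 → Oats.

Oats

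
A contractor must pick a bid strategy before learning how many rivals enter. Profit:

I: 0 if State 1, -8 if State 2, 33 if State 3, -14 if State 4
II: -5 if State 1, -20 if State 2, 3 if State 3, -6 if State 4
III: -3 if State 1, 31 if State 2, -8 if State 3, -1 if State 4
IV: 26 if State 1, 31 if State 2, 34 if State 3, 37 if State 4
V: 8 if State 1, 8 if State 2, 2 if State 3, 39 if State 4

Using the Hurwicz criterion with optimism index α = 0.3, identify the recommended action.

IV

I: 0.3·33 + 0.7·(-14) = 0.1
II: 0.3·3 + 0.7·(-20) = -13.1
III: 0.3·31 + 0.7·(-8) = 3.7
IV: 0.3·37 + 0.7·26 = 29.3
V: 0.3·39 + 0.7·2 = 13.1
Highest Hurwicz score = 29.3 → IV.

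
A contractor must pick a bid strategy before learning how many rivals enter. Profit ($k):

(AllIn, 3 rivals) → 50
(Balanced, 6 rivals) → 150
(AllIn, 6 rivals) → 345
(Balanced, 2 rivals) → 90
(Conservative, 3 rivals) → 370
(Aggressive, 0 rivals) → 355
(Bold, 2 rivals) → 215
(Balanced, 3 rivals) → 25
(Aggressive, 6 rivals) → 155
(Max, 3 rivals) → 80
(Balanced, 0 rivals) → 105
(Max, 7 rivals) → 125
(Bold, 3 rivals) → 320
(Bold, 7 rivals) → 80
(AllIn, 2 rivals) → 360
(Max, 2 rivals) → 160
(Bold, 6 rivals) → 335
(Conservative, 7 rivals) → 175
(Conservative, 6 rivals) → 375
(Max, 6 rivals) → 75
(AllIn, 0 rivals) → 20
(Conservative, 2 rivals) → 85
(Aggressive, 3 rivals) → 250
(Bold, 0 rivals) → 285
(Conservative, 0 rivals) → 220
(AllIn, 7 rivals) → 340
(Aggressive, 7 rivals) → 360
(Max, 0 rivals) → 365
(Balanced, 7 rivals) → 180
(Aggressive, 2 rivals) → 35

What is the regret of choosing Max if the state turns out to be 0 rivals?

Best payoff under 0 rivals is 365.
Regret = 365 − 365 = 0.

0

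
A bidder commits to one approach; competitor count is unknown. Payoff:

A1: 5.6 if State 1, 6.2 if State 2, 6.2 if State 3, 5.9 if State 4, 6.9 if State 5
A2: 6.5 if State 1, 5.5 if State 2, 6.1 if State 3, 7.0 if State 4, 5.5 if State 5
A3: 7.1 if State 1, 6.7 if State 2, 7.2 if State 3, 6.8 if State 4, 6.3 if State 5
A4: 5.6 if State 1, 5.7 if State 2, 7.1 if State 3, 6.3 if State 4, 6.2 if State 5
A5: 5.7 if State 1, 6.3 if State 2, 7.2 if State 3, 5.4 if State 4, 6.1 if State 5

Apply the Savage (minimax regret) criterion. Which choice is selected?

A3

Column bests: State 1=7.1, State 2=6.7, State 3=7.2, State 4=7.0, State 5=6.9.
A1 regrets: 1.5, 0.5, 1.0, 1.1, 0.0 → max 1.5
A2 regrets: 0.6, 1.2, 1.1, 0.0, 1.4 → max 1.4
A3 regrets: 0.0, 0.0, 0.0, 0.2, 0.6 → max 0.6
A4 regrets: 1.5, 1.0, 0.1, 0.7, 0.7 → max 1.5
A5 regrets: 1.4, 0.4, 0.0, 1.6, 0.8 → max 1.6
Smallest max regret = 0.6 → A3.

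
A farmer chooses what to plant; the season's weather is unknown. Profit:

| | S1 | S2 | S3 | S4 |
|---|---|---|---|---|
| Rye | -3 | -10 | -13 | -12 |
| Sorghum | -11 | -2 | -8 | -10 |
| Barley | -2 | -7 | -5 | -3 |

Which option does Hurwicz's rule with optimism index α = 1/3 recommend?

Rye: 1/3·(-3) + 2/3·(-13) = -29/3
Sorghum: 1/3·(-2) + 2/3·(-11) = -8
Barley: 1/3·(-2) + 2/3·(-7) = -16/3
Highest Hurwicz score = -16/3 → Barley.

Barley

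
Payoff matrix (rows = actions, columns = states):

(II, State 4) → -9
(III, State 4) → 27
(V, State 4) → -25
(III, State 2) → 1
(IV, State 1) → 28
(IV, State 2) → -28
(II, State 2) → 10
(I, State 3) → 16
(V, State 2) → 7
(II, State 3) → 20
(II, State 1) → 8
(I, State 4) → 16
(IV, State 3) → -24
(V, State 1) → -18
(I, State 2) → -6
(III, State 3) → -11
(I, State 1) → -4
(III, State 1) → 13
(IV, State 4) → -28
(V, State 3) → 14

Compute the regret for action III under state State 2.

9

Best payoff under State 2 is 10.
Regret = 10 − 1 = 9.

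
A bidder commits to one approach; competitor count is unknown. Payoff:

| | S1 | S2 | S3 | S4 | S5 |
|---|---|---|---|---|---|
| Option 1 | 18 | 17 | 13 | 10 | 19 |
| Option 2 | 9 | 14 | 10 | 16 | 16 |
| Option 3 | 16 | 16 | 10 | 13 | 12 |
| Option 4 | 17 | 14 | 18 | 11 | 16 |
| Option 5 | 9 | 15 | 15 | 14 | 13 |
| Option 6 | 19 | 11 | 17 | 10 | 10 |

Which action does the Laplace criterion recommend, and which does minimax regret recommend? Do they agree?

Row averages: Option 1=15.4, Option 2=13, Option 3=13.4, Option 4=15.2, Option 5=13.2, Option 6=13.4
Highest average = 15.4 → Option 1.
Column bests: S1=19, S2=17, S3=18, S4=16, S5=19.
Option 1 regrets: 1, 0, 5, 6, 0 → max 6
Option 2 regrets: 10, 3, 8, 0, 3 → max 10
Option 3 regrets: 3, 1, 8, 3, 7 → max 8
Option 4 regrets: 2, 3, 0, 5, 3 → max 5
Option 5 regrets: 10, 2, 3, 2, 6 → max 10
Option 6 regrets: 0, 6, 1, 6, 9 → max 9
Smallest max regret = 5 → Option 4.

laplace → Option 1; minimax regret → Option 4 (disagree)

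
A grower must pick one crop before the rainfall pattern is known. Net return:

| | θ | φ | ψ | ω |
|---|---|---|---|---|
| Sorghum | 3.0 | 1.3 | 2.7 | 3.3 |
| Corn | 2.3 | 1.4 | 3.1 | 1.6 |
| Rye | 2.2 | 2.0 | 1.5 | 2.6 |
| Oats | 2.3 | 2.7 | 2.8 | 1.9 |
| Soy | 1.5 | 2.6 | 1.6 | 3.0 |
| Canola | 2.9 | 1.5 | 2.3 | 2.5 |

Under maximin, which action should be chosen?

Row minima: Sorghum=1.3, Corn=1.4, Rye=1.5, Oats=1.9, Soy=1.5, Canola=1.5
Best worst-case = 1.9 → Oats.

Oats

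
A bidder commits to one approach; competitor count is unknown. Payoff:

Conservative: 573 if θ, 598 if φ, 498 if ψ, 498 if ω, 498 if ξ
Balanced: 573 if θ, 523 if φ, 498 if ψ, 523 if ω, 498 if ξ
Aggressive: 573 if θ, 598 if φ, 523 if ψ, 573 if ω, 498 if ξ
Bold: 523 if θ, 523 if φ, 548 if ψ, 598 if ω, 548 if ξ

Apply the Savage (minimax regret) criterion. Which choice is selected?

Aggressive

Column bests: θ=573, φ=598, ψ=548, ω=598, ξ=548.
Conservative regrets: 0, 0, 50, 100, 50 → max 100
Balanced regrets: 0, 75, 50, 75, 50 → max 75
Aggressive regrets: 0, 0, 25, 25, 50 → max 50
Bold regrets: 50, 75, 0, 0, 0 → max 75
Smallest max regret = 50 → Aggressive.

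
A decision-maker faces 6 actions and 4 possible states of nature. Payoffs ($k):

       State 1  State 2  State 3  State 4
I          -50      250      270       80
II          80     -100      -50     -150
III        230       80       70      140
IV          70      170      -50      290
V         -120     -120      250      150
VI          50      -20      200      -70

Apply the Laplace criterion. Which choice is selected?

Row averages: I=137.5, II=-55, III=130, IV=120, V=40, VI=40
Highest average = 137.5 → I.

I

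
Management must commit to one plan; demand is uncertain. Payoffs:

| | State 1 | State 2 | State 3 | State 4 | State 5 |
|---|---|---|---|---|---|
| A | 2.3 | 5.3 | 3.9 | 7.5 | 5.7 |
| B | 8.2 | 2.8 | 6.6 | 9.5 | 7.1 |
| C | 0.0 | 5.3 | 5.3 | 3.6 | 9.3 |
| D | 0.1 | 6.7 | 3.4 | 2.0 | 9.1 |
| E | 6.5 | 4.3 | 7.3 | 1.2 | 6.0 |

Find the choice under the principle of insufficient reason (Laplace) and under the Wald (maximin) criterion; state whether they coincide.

Row averages: A=4.94, B=6.84, C=4.7, D=4.26, E=5.06
Highest average = 6.84 → B.
Row minima: A=2.3, B=2.8, C=0.0, D=0.1, E=1.2
Best worst-case = 2.8 → B.

laplace → B; maximin → B (agree)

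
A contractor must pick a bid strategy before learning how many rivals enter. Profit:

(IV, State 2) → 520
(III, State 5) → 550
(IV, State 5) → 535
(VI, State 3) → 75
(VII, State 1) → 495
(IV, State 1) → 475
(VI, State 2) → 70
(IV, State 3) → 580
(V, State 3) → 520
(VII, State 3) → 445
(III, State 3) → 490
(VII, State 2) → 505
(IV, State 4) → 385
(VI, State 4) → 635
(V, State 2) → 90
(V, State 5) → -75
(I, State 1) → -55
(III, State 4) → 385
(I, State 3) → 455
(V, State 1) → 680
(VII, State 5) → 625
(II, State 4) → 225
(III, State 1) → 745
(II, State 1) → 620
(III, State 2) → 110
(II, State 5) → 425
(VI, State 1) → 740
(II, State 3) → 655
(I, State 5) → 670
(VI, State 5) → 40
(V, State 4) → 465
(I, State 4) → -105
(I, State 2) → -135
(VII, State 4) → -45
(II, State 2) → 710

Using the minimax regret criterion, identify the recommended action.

IV

Column bests: State 1=745, State 2=710, State 3=655, State 4=635, State 5=670.
I regrets: 800, 845, 200, 740, 0 → max 845
II regrets: 125, 0, 0, 410, 245 → max 410
III regrets: 0, 600, 165, 250, 120 → max 600
IV regrets: 270, 190, 75, 250, 135 → max 270
V regrets: 65, 620, 135, 170, 745 → max 745
VI regrets: 5, 640, 580, 0, 630 → max 640
VII regrets: 250, 205, 210, 680, 45 → max 680
Smallest max regret = 270 → IV.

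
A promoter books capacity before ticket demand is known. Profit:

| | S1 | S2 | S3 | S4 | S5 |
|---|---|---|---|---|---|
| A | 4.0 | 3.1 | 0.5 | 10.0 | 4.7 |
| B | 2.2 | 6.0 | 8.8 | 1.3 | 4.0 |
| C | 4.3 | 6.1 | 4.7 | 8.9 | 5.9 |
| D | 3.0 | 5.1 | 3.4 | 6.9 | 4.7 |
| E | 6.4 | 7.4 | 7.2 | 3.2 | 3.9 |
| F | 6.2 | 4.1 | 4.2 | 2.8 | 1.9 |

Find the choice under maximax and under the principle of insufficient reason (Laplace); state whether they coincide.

maximax → A; laplace → C (disagree)

Row maxima: A=10.0, B=8.8, C=8.9, D=6.9, E=7.4, F=6.2
Best best-case = 10.0 → A.
Row averages: A=4.46, B=4.46, C=5.98, D=4.62, E=5.62, F=3.84
Highest average = 5.98 → C.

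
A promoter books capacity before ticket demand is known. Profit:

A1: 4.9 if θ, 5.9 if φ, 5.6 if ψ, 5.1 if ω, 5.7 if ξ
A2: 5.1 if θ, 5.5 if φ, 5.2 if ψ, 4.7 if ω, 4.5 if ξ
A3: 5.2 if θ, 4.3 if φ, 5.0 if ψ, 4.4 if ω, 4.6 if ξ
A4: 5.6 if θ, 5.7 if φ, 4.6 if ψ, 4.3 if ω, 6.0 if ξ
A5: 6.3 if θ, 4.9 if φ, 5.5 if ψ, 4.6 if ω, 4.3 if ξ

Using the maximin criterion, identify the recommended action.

Row minima: A1=4.9, A2=4.5, A3=4.3, A4=4.3, A5=4.3
Best worst-case = 4.9 → A1.

A1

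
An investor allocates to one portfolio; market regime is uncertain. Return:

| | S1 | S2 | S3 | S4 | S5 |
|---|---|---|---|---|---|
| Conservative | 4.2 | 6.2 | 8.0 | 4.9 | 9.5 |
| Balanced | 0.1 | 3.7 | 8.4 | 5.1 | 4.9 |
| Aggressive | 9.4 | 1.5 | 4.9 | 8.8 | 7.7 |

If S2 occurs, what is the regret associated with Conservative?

Best payoff under S2 is 6.2.
Regret = 6.2 − 6.2 = 0.0.

0.0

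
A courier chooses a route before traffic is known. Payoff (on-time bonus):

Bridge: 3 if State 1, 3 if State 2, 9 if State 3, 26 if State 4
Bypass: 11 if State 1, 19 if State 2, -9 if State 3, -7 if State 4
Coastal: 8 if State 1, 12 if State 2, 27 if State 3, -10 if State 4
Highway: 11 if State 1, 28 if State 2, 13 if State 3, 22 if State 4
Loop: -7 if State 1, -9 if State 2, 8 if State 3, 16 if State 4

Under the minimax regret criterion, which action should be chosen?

Column bests: State 1=11, State 2=28, State 3=27, State 4=26.
Bridge regrets: 8, 25, 18, 0 → max 25
Bypass regrets: 0, 9, 36, 33 → max 36
Coastal regrets: 3, 16, 0, 36 → max 36
Highway regrets: 0, 0, 14, 4 → max 14
Loop regrets: 18, 37, 19, 10 → max 37
Smallest max regret = 14 → Highway.

Highway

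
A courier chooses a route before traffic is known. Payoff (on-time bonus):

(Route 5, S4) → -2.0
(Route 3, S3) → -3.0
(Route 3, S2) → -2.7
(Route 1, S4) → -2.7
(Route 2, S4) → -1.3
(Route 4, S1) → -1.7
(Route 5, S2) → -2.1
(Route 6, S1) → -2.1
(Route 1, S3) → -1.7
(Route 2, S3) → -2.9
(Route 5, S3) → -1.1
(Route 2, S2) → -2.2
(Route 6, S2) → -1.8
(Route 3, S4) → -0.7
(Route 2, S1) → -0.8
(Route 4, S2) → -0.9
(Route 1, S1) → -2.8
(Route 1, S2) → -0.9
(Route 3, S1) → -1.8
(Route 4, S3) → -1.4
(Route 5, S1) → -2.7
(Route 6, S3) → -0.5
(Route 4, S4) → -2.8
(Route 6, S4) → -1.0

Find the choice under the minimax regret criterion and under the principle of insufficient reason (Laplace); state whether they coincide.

minimax regret → Route 6; laplace → Route 6 (agree)

Column bests: S1=-0.8, S2=-0.9, S3=-0.5, S4=-0.7.
Route 1 regrets: 2.0, 0.0, 1.2, 2.0 → max 2.0
Route 2 regrets: 0.0, 1.3, 2.4, 0.6 → max 2.4
Route 3 regrets: 1.0, 1.8, 2.5, 0.0 → max 2.5
Route 4 regrets: 0.9, 0.0, 0.9, 2.1 → max 2.1
Route 5 regrets: 1.9, 1.2, 0.6, 1.3 → max 1.9
Route 6 regrets: 1.3, 0.9, 0.0, 0.3 → max 1.3
Smallest max regret = 1.3 → Route 6.
Row averages: Route 1=-2.025, Route 2=-1.8, Route 3=-2.05, Route 4=-1.7, Route 5=-1.975, Route 6=-1.35
Highest average = -1.35 → Route 6.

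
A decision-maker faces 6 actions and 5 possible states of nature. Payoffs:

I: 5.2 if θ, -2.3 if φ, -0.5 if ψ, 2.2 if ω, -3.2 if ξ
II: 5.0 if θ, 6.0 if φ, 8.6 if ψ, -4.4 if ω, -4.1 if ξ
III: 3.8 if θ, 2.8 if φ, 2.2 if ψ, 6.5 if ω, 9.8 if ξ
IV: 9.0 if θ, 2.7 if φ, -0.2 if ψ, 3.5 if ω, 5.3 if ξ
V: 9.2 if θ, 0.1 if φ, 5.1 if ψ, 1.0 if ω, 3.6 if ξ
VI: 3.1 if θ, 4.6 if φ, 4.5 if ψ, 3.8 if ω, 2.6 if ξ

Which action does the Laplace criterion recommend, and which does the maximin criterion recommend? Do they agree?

Row averages: I=0.28, II=2.22, III=5.02, IV=4.06, V=3.8, VI=3.72
Highest average = 5.02 → III.
Row minima: I=-3.2, II=-4.4, III=2.2, IV=-0.2, V=0.1, VI=2.6
Best worst-case = 2.6 → VI.

laplace → III; maximin → VI (disagree)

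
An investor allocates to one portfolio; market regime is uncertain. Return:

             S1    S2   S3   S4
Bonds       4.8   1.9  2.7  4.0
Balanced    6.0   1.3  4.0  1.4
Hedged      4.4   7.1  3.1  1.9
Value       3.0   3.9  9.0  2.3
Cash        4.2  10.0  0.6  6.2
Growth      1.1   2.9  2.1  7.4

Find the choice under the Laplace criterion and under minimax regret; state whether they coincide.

Row averages: Bonds=3.35, Balanced=3.175, Hedged=4.125, Value=4.55, Cash=5.25, Growth=3.375
Highest average = 5.25 → Cash.
Column bests: S1=6.0, S2=10.0, S3=9.0, S4=7.4.
Bonds regrets: 1.2, 8.1, 6.3, 3.4 → max 8.1
Balanced regrets: 0.0, 8.7, 5.0, 6.0 → max 8.7
Hedged regrets: 1.6, 2.9, 5.9, 5.5 → max 5.9
Value regrets: 3.0, 6.1, 0.0, 5.1 → max 6.1
Cash regrets: 1.8, 0.0, 8.4, 1.2 → max 8.4
Growth regrets: 4.9, 7.1, 6.9, 0.0 → max 7.1
Smallest max regret = 5.9 → Hedged.

laplace → Cash; minimax regret → Hedged (disagree)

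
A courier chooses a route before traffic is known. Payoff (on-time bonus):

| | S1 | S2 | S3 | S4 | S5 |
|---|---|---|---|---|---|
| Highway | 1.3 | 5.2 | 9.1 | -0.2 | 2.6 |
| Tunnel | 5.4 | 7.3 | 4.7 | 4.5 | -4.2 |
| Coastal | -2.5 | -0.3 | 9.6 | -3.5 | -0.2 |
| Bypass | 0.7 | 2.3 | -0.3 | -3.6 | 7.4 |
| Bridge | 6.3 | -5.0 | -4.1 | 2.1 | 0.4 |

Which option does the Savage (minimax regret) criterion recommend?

Highway

Column bests: S1=6.3, S2=7.3, S3=9.6, S4=4.5, S5=7.4.
Highway regrets: 5.0, 2.1, 0.5, 4.7, 4.8 → max 5.0
Tunnel regrets: 0.9, 0.0, 4.9, 0.0, 11.6 → max 11.6
Coastal regrets: 8.8, 7.6, 0.0, 8.0, 7.6 → max 8.8
Bypass regrets: 5.6, 5.0, 9.9, 8.1, 0.0 → max 9.9
Bridge regrets: 0.0, 12.3, 13.7, 2.4, 7.0 → max 13.7
Smallest max regret = 5.0 → Highway.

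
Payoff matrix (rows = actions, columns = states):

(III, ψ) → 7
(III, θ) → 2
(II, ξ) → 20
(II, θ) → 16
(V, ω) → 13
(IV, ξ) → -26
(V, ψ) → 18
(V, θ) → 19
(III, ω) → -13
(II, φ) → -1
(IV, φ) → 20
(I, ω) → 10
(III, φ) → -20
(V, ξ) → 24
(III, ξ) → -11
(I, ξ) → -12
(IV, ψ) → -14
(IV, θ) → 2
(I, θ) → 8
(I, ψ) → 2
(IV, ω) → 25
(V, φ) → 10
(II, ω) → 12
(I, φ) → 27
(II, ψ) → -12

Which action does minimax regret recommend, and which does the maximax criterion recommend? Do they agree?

minimax regret → V; maximax → I (disagree)

Column bests: θ=19, φ=27, ψ=18, ω=25, ξ=24.
I regrets: 11, 0, 16, 15, 36 → max 36
II regrets: 3, 28, 30, 13, 4 → max 30
III regrets: 17, 47, 11, 38, 35 → max 47
IV regrets: 17, 7, 32, 0, 50 → max 50
V regrets: 0, 17, 0, 12, 0 → max 17
Smallest max regret = 17 → V.
Row maxima: I=27, II=20, III=7, IV=25, V=24
Best best-case = 27 → I.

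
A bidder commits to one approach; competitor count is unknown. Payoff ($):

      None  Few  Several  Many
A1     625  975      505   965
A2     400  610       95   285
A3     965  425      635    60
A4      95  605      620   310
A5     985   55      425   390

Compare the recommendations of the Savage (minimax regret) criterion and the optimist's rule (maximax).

minimax regret → A1; maximax → A5 (disagree)

Column bests: None=985, Few=975, Several=635, Many=965.
A1 regrets: 360, 0, 130, 0 → max 360
A2 regrets: 585, 365, 540, 680 → max 680
A3 regrets: 20, 550, 0, 905 → max 905
A4 regrets: 890, 370, 15, 655 → max 890
A5 regrets: 0, 920, 210, 575 → max 920
Smallest max regret = 360 → A1.
Row maxima: A1=975, A2=610, A3=965, A4=620, A5=985
Best best-case = 985 → A5.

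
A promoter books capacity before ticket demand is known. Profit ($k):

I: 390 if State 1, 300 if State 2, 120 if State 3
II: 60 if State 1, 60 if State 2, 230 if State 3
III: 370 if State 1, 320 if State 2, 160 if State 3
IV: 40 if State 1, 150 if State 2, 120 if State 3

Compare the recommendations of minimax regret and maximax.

minimax regret → III; maximax → I (disagree)

Column bests: State 1=390, State 2=320, State 3=230.
I regrets: 0, 20, 110 → max 110
II regrets: 330, 260, 0 → max 330
III regrets: 20, 0, 70 → max 70
IV regrets: 350, 170, 110 → max 350
Smallest max regret = 70 → III.
Row maxima: I=390, II=230, III=370, IV=150
Best best-case = 390 → I.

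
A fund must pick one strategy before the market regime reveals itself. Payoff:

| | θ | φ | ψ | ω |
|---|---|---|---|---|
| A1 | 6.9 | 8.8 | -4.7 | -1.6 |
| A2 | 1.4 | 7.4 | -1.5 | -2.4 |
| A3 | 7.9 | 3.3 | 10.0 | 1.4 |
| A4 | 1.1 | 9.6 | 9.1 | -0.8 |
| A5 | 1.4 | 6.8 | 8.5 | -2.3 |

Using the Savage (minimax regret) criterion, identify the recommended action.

Column bests: θ=7.9, φ=9.6, ψ=10.0, ω=1.4.
A1 regrets: 1.0, 0.8, 14.7, 3.0 → max 14.7
A2 regrets: 6.5, 2.2, 11.5, 3.8 → max 11.5
A3 regrets: 0.0, 6.3, 0.0, 0.0 → max 6.3
A4 regrets: 6.8, 0.0, 0.9, 2.2 → max 6.8
A5 regrets: 6.5, 2.8, 1.5, 3.7 → max 6.5
Smallest max regret = 6.3 → A3.

A3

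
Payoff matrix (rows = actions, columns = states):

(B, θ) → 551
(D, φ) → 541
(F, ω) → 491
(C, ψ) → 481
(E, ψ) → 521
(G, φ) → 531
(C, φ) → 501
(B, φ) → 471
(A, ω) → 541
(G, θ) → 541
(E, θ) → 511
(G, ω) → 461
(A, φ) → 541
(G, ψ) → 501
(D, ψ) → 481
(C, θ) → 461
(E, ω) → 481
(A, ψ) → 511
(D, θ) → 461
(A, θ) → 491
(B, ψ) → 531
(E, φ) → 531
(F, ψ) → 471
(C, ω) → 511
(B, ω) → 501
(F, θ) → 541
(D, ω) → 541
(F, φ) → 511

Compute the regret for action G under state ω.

80

Best payoff under ω is 541.
Regret = 541 − 461 = 80.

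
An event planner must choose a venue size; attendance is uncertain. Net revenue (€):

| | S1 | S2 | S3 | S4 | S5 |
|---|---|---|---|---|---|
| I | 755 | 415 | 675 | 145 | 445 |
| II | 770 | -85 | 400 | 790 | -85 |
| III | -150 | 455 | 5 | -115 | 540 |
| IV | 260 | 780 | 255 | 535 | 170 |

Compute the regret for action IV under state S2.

0

Best payoff under S2 is 780.
Regret = 780 − 780 = 0.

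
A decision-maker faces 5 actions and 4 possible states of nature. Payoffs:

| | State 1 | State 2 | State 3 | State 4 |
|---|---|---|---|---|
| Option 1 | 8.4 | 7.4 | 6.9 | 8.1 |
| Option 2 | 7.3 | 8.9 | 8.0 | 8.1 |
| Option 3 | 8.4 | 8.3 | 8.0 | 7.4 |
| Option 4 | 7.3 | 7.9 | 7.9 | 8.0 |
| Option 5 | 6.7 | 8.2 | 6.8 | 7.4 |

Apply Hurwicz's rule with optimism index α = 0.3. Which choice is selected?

Option 1: 0.3·8.4 + 0.7·6.9 = 7.35
Option 2: 0.3·8.9 + 0.7·7.3 = 7.78
Option 3: 0.3·8.4 + 0.7·7.4 = 7.7
Option 4: 0.3·8.0 + 0.7·7.3 = 7.51
Option 5: 0.3·8.2 + 0.7·6.7 = 7.15
Highest Hurwicz score = 7.78 → Option 2.

Option 2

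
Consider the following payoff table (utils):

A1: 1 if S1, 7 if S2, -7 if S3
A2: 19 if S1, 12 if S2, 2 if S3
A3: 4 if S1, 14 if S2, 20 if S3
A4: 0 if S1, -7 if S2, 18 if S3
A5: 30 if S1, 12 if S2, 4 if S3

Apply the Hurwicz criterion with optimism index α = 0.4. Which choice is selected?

A5

A1: 0.4·7 + 0.6·(-7) = -1.4
A2: 0.4·19 + 0.6·2 = 8.8
A3: 0.4·20 + 0.6·4 = 10.4
A4: 0.4·18 + 0.6·(-7) = 3
A5: 0.4·30 + 0.6·4 = 14.4
Highest Hurwicz score = 14.4 → A5.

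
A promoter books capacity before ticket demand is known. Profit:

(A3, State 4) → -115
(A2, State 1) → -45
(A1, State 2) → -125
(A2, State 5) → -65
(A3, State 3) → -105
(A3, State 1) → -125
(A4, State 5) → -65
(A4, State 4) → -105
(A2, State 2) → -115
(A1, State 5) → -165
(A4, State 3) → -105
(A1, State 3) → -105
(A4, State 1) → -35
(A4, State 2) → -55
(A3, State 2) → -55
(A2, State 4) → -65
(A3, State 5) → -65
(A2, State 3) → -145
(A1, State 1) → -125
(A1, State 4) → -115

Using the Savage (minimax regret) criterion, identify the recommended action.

A4

Column bests: State 1=-35, State 2=-55, State 3=-105, State 4=-65, State 5=-65.
A1 regrets: 90, 70, 0, 50, 100 → max 100
A2 regrets: 10, 60, 40, 0, 0 → max 60
A3 regrets: 90, 0, 0, 50, 0 → max 90
A4 regrets: 0, 0, 0, 40, 0 → max 40
Smallest max regret = 40 → A4.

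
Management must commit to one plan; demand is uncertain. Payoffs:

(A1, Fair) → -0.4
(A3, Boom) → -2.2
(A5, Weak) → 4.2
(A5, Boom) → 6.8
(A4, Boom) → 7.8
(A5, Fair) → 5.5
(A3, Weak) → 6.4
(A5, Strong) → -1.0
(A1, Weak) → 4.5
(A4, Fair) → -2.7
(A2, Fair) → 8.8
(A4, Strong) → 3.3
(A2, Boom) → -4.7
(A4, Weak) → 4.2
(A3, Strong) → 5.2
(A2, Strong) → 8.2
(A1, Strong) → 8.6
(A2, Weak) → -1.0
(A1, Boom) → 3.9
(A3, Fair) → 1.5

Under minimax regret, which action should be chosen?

Column bests: Weak=6.4, Fair=8.8, Strong=8.6, Boom=7.8.
A1 regrets: 1.9, 9.2, 0.0, 3.9 → max 9.2
A2 regrets: 7.4, 0.0, 0.4, 12.5 → max 12.5
A3 regrets: 0.0, 7.3, 3.4, 10.0 → max 10.0
A4 regrets: 2.2, 11.5, 5.3, 0.0 → max 11.5
A5 regrets: 2.2, 3.3, 9.6, 1.0 → max 9.6
Smallest max regret = 9.2 → A1.

A1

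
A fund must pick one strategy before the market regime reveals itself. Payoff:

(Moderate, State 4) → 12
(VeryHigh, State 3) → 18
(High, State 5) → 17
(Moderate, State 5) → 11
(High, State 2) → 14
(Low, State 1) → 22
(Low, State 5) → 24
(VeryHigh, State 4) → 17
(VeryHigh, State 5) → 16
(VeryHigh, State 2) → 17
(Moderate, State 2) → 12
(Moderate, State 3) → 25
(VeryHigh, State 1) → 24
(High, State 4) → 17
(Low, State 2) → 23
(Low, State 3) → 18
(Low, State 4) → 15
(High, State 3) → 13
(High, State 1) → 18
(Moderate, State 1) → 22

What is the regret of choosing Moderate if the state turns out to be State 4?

5

Best payoff under State 4 is 17.
Regret = 17 − 12 = 5.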